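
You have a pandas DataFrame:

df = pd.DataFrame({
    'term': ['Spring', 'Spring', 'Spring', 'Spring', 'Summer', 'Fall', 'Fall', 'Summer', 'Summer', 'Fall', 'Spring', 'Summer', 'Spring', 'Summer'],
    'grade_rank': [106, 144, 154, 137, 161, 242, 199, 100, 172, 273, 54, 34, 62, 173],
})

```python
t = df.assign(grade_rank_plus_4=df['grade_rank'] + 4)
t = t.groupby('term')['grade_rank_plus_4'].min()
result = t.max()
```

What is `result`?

203

add column grade_rank_plus_4 = df['grade_rank'] + 4:
      term  grade_rank  grade_rank_plus_4
0   Spring         106                110
1   Spring         144                148
2   Spring         154                158
3   Spring         137                141
4   Summer         161                165
5     Fall         242                246
6     Fall         199                203
7   Summer         100                104
8   Summer         172                176
9     Fall         273                277
10  Spring          54                 58
11  Summer          34                 38
12  Spring          62                 66
13  Summer         173                177
group by term, min of grade_rank_plus_4:
term
Fall      203
Spring     58
Summer     38
Name: grade_rank_plus_4, dtype: int64
Then the max of the resulting series: 203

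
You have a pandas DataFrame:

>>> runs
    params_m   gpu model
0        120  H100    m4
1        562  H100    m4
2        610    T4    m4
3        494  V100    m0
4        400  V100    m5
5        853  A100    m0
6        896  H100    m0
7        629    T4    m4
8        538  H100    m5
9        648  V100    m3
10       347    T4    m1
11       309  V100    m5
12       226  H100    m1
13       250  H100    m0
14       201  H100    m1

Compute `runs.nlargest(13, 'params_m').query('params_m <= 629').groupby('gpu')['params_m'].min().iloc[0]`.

226

take 13 rows with largest params_m:
    params_m   gpu model
6        896  H100    m0
5        853  A100    m0
9        648  V100    m3
7        629    T4    m4
2        610    T4    m4
1        562  H100    m4
8        538  H100    m5
3        494  V100    m0
4        400  V100    m5
10       347    T4    m1
11       309  V100    m5
13       250  H100    m0
12       226  H100    m1
filter rows where params_m <= 629:
    params_m   gpu model
7        629    T4    m4
2        610    T4    m4
1        562  H100    m4
8        538  H100    m5
3        494  V100    m0
4        400  V100    m5
10       347    T4    m1
11       309  V100    m5
13       250  H100    m0
12       226  H100    m1
group by gpu, min of params_m:
gpu
H100    226
T4      347
V100    309
Name: params_m, dtype: int64
value at position 0 → 226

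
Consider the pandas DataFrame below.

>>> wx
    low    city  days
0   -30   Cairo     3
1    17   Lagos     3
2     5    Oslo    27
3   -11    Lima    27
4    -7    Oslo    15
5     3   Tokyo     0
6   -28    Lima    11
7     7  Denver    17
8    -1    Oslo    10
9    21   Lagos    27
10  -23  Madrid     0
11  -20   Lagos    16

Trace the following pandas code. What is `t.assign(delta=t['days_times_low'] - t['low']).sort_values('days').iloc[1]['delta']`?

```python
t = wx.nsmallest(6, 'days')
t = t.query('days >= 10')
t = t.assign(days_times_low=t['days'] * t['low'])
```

-280

take 6 rows with smallest days:
    low    city  days
5     3   Tokyo     0
10  -23  Madrid     0
0   -30   Cairo     3
1    17   Lagos     3
8    -1    Oslo    10
6   -28    Lima    11
filter rows where days >= 10:
   low  city  days
8   -1  Oslo    10
6  -28  Lima    11
add column days_times_low = t['days'] * t['low']:
   low  city  days  days_times_low
8   -1  Oslo    10             -10
6  -28  Lima    11            -308
add column delta = t['days_times_low'] - t['low']:
   low  city  days  days_times_low  delta
8   -1  Oslo    10             -10     -9
6  -28  Lima    11            -308   -280
sort by days:
   low  city  days  days_times_low  delta
8   -1  Oslo    10             -10     -9
6  -28  Lima    11            -308   -280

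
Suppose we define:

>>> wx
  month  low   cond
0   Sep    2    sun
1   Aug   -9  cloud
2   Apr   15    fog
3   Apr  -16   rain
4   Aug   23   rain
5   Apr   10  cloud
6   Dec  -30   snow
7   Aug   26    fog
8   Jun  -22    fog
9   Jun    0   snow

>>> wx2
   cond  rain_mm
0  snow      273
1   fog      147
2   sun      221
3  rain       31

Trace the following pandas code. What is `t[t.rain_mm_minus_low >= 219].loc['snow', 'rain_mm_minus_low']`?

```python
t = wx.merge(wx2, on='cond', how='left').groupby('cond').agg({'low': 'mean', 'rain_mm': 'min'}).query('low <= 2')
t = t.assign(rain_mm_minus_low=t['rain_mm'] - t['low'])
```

288.0

merge on 'cond' (how='left') → 10 rows:
  month  low   cond  rain_mm
0   Sep    2    sun    221.0
1   Aug   -9  cloud      NaN
2   Apr   15    fog    147.0
3   Apr  -16   rain     31.0
4   Aug   23   rain     31.0
5   Apr   10  cloud      NaN
6   Dec  -30   snow    273.0
7   Aug   26    fog    147.0
8   Jun  -22    fog    147.0
9   Jun    0   snow    273.0
group by cond: mean(low), min(rain_mm):
             low  rain_mm
cond                     
cloud   0.500000      NaN
fog     6.333333    147.0
rain    3.500000     31.0
snow  -15.000000    273.0
sun     2.000000    221.0
filter rows where low <= 2:
        low  rain_mm
cond                
cloud   0.5      NaN
snow  -15.0    273.0
sun     2.0    221.0
add column rain_mm_minus_low = t['rain_mm'] - t['low']:
        low  rain_mm  rain_mm_minus_low
cond                                   
cloud   0.5      NaN                NaN
snow  -15.0    273.0              288.0
sun     2.0    221.0              219.0
filter rows where rain_mm_minus_low >= 219:
       low  rain_mm  rain_mm_minus_low
cond                                  
snow -15.0    273.0              288.0
sun    2.0    221.0              219.0
Hence 288.0.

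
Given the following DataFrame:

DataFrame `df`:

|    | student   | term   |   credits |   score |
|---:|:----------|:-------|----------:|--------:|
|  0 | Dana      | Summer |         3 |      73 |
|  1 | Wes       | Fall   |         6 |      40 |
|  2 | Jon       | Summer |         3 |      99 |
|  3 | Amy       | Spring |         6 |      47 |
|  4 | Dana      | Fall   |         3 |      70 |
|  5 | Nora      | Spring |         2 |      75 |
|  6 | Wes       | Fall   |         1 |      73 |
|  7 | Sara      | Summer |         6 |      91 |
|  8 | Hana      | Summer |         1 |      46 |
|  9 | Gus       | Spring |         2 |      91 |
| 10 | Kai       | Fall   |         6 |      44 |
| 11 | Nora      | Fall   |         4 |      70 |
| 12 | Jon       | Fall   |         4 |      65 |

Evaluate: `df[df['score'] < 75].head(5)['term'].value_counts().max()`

3

filter rows where score < 75:
   student    term  credits  score
0     Dana  Summer        3     73
1      Wes    Fall        6     40
3      Amy  Spring        6     47
4     Dana    Fall        3     70
6      Wes    Fall        1     73
8     Hana  Summer        1     46
10     Kai    Fall        6     44
11    Nora    Fall        4     70
12     Jon    Fall        4     65
take first 5 rows:
  student    term  credits  score
0    Dana  Summer        3     73
1     Wes    Fall        6     40
3     Amy  Spring        6     47
4    Dana    Fall        3     70
6     Wes    Fall        1     73
value_counts of term:
term
Fall      3
Summer    1
Spring    1
Name: count, dtype: int64
Reading off the max of the resulting series, we get 3.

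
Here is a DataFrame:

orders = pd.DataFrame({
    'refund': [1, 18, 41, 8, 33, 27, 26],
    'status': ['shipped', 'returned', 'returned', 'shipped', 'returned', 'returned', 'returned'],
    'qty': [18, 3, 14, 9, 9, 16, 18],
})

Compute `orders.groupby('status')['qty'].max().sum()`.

36

group by status, max of qty:
status
returned    18
shipped     18
Name: qty, dtype: int64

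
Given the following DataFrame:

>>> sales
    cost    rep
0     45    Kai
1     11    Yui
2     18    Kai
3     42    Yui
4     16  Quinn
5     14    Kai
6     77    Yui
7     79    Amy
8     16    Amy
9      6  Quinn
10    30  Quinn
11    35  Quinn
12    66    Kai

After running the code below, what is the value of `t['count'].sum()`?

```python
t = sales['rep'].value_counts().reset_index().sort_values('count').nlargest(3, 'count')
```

value_counts of rep:
rep
Kai      4
Quinn    4
Yui      3
Amy      2
Name: count, dtype: int64
reset_index():
     rep  count
0    Kai      4
1  Quinn      4
2    Yui      3
3    Amy      2
sort by count:
     rep  count
3    Amy      2
2    Yui      3
0    Kai      4
1  Quinn      4
take 3 rows with largest count:
     rep  count
0    Kai      4
1  Quinn      4
2    Yui      3
Taking the sum of column 'count' gives 11.

11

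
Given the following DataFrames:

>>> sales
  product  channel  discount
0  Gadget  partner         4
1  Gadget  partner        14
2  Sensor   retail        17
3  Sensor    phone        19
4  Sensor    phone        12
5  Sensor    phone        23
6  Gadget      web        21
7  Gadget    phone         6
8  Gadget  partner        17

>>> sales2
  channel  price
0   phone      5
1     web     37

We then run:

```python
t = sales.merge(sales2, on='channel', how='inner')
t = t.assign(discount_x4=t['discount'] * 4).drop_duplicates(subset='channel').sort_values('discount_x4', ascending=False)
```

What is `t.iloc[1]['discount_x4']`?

76

merge on 'channel' (how='inner') → 5 rows:
  product channel  discount  price
0  Sensor   phone        19      5
1  Sensor   phone        12      5
2  Sensor   phone        23      5
3  Gadget     web        21     37
4  Gadget   phone         6      5
add column discount_x4 = t['discount'] * 4:
  product channel  discount  price  discount_x4
0  Sensor   phone        19      5           76
1  Sensor   phone        12      5           48
2  Sensor   phone        23      5           92
3  Gadget     web        21     37           84
4  Gadget   phone         6      5           24
drop duplicate channel (keep=first):
  product channel  discount  price  discount_x4
0  Sensor   phone        19      5           76
3  Gadget     web        21     37           84
sort by discount_x4 descending:
  product channel  discount  price  discount_x4
3  Gadget     web        21     37           84
0  Sensor   phone        19      5           76
So iloc[1]['discount_x4'] = 76.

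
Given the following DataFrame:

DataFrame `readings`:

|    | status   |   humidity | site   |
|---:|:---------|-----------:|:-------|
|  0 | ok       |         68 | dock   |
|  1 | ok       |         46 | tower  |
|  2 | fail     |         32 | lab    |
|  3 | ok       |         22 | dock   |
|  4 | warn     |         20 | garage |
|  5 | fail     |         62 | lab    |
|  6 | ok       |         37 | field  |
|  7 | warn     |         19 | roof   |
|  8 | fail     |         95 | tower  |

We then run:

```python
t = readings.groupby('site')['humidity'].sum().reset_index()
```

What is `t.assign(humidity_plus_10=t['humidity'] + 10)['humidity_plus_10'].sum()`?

group by site, sum of humidity:
site
dock       90
field      37
garage     20
lab        94
roof       19
tower     141
Name: humidity, dtype: int64
reset_index():
     site  humidity
0    dock        90
1   field        37
2  garage        20
3     lab        94
4    roof        19
5   tower       141
add column humidity_plus_10 = t['humidity'] + 10:
     site  humidity  humidity_plus_10
0    dock        90               100
1   field        37                47
2  garage        20                30
3     lab        94               104
4    roof        19                29
5   tower       141               151
The sum of column 'humidity_plus_10' is 461.

461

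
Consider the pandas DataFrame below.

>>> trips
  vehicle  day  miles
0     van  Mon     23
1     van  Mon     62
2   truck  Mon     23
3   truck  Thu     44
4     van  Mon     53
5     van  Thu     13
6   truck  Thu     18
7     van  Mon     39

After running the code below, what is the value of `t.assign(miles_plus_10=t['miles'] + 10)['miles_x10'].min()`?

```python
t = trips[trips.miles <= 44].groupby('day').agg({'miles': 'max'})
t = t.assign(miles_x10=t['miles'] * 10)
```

390

filter rows where miles <= 44:
  vehicle  day  miles
0     van  Mon     23
2   truck  Mon     23
3   truck  Thu     44
5     van  Thu     13
6   truck  Thu     18
7     van  Mon     39
group by day, max of miles:
     miles
day       
Mon     39
Thu     44
add column miles_x10 = t['miles'] * 10:
     miles  miles_x10
day                  
Mon     39        390
Thu     44        440
add column miles_plus_10 = t['miles'] + 10:
     miles  miles_x10  miles_plus_10
day                                 
Mon     39        390             49
Thu     44        440             54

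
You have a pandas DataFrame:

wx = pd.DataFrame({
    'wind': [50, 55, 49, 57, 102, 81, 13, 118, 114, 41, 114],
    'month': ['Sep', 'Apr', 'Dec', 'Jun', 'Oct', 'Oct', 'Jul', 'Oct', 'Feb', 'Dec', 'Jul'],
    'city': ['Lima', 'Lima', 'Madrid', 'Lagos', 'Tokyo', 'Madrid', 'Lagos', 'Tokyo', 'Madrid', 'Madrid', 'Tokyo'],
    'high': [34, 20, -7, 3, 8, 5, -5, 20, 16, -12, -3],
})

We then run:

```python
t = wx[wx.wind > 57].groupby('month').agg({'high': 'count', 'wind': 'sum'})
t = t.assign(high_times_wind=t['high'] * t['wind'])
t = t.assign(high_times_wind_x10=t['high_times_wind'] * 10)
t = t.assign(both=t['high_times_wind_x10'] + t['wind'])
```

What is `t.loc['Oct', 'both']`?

filter rows where wind > 57:
    wind month    city  high
4    102   Oct   Tokyo     8
5     81   Oct  Madrid     5
7    118   Oct   Tokyo    20
8    114   Feb  Madrid    16
10   114   Jul   Tokyo    -3
group by month: count(high), sum(wind):
       high  wind
month            
Feb       1   114
Jul       1   114
Oct       3   301
add column high_times_wind = t['high'] * t['wind']:
       high  wind  high_times_wind
month                             
Feb       1   114              114
Jul       1   114              114
Oct       3   301              903
add column high_times_wind_x10 = t['high_times_wind'] * 10:
       high  wind  high_times_wind  high_times_wind_x10
month                                                  
Feb       1   114              114                 1140
Jul       1   114              114                 1140
Oct       3   301              903                 9030
add column both = t['high_times_wind_x10'] + t['wind']:
       high  wind  high_times_wind  high_times_wind_x10  both
month                                                        
Feb       1   114              114                 1140  1254
Jul       1   114              114                 1140  1254
Oct       3   301              903                 9030  9331
Reading off the value at row 'Oct', column 'both', we get 9331.

9331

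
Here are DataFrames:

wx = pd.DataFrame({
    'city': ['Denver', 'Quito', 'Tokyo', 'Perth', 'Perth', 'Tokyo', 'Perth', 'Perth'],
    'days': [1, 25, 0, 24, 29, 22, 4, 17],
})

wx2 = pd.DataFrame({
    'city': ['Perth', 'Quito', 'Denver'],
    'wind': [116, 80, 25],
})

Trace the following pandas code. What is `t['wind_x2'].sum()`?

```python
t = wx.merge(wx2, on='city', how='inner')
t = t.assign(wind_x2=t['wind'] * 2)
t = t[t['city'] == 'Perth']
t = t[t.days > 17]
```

merge on 'city' (how='inner') → 6 rows:
     city  days  wind
0  Denver     1    25
1   Quito    25    80
2   Perth    24   116
3   Perth    29   116
4   Perth     4   116
5   Perth    17   116
add column wind_x2 = t['wind'] * 2:
     city  days  wind  wind_x2
0  Denver     1    25       50
1   Quito    25    80      160
2   Perth    24   116      232
3   Perth    29   116      232
4   Perth     4   116      232
5   Perth    17   116      232
filter rows where city == 'Perth':
    city  days  wind  wind_x2
2  Perth    24   116      232
3  Perth    29   116      232
4  Perth     4   116      232
5  Perth    17   116      232
filter rows where days > 17:
    city  days  wind  wind_x2
2  Perth    24   116      232
3  Perth    29   116      232
sum of column 'wind_x2' → 464

464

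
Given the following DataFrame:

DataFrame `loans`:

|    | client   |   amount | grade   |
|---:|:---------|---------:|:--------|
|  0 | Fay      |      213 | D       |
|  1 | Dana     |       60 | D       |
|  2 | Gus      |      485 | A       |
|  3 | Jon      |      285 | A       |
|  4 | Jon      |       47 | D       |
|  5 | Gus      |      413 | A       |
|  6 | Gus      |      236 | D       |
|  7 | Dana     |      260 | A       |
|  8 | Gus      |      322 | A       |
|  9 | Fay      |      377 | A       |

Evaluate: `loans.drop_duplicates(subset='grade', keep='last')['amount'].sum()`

drop duplicate grade (keep=last):
  client  amount grade
6    Gus     236     D
9    Fay     377     A

613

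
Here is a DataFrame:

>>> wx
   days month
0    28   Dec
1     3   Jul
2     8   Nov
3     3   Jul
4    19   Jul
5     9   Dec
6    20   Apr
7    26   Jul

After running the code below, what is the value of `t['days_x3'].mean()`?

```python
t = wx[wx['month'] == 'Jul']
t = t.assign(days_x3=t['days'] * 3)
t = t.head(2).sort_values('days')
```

filter rows where month == 'Jul':
   days month
1     3   Jul
3     3   Jul
4    19   Jul
7    26   Jul
add column days_x3 = t['days'] * 3:
   days month  days_x3
1     3   Jul        9
3     3   Jul        9
4    19   Jul       57
7    26   Jul       78
take first 2 rows:
   days month  days_x3
1     3   Jul        9
3     3   Jul        9
sort by days:
   days month  days_x3
1     3   Jul        9
3     3   Jul        9

9.0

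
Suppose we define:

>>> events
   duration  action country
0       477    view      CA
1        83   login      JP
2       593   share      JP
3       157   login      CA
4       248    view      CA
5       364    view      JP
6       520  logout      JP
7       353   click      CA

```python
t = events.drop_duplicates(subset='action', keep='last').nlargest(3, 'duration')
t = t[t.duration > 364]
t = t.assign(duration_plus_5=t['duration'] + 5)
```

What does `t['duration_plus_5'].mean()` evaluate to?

561.5

drop duplicate action (keep=last):
   duration  action country
2       593   share      JP
3       157   login      CA
5       364    view      JP
6       520  logout      JP
7       353   click      CA
take 3 rows with largest duration:
   duration  action country
2       593   share      JP
6       520  logout      JP
5       364    view      JP
filter rows where duration > 364:
   duration  action country
2       593   share      JP
6       520  logout      JP
add column duration_plus_5 = t['duration'] + 5:
   duration  action country  duration_plus_5
2       593   share      JP              598
6       520  logout      JP              525
Then the mean of column 'duration_plus_5': 561.5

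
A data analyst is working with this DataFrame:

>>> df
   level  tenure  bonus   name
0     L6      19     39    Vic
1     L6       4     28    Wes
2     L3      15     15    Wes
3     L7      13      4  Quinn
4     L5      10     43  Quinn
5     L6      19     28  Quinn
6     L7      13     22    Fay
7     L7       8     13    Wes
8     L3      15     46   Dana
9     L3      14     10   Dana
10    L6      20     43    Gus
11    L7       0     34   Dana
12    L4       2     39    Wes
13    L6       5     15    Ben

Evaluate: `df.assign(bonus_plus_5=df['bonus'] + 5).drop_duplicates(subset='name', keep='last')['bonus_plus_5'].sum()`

add column bonus_plus_5 = df['bonus'] + 5:
   level  tenure  bonus   name  bonus_plus_5
0     L6      19     39    Vic            44
1     L6       4     28    Wes            33
2     L3      15     15    Wes            20
3     L7      13      4  Quinn             9
4     L5      10     43  Quinn            48
5     L6      19     28  Quinn            33
6     L7      13     22    Fay            27
7     L7       8     13    Wes            18
8     L3      15     46   Dana            51
9     L3      14     10   Dana            15
10    L6      20     43    Gus            48
11    L7       0     34   Dana            39
12    L4       2     39    Wes            44
13    L6       5     15    Ben            20
drop duplicate name (keep=last):
   level  tenure  bonus   name  bonus_plus_5
0     L6      19     39    Vic            44
5     L6      19     28  Quinn            33
6     L7      13     22    Fay            27
10    L6      20     43    Gus            48
11    L7       0     34   Dana            39
12    L4       2     39    Wes            44
13    L6       5     15    Ben            20
Hence 255.

255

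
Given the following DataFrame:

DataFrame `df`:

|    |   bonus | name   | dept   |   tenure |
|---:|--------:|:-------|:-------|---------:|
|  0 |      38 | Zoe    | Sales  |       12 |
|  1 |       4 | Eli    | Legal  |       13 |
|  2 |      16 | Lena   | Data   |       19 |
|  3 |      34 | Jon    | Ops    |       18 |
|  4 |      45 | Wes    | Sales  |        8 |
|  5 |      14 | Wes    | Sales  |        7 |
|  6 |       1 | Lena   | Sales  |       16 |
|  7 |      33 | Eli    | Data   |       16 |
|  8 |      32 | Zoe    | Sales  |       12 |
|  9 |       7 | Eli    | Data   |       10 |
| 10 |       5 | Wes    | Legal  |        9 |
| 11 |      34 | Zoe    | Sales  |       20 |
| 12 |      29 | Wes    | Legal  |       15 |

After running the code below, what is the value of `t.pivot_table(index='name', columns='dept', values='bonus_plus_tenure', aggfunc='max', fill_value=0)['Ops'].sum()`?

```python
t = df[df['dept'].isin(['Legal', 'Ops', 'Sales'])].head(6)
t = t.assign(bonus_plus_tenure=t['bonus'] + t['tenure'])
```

filter rows where dept in ['Legal', 'Ops', 'Sales']:
    bonus  name   dept  tenure
0      38   Zoe  Sales      12
1       4   Eli  Legal      13
3      34   Jon    Ops      18
4      45   Wes  Sales       8
5      14   Wes  Sales       7
6       1  Lena  Sales      16
8      32   Zoe  Sales      12
10      5   Wes  Legal       9
11     34   Zoe  Sales      20
12     29   Wes  Legal      15
take first 6 rows:
   bonus  name   dept  tenure
0     38   Zoe  Sales      12
1      4   Eli  Legal      13
3     34   Jon    Ops      18
4     45   Wes  Sales       8
5     14   Wes  Sales       7
6      1  Lena  Sales      16
add column bonus_plus_tenure = t['bonus'] + t['tenure']:
   bonus  name   dept  tenure  bonus_plus_tenure
0     38   Zoe  Sales      12                 50
1      4   Eli  Legal      13                 17
3     34   Jon    Ops      18                 52
4     45   Wes  Sales       8                 53
5     14   Wes  Sales       7                 21
6      1  Lena  Sales      16                 17
pivot: rows=name, cols=dept, max(bonus_plus_tenure):
dept  Legal  Ops  Sales
name                   
Eli      17    0      0
Jon       0   52      0
Lena      0    0     17
Wes       0    0     53
Zoe       0    0     50
So sum() = 52.

52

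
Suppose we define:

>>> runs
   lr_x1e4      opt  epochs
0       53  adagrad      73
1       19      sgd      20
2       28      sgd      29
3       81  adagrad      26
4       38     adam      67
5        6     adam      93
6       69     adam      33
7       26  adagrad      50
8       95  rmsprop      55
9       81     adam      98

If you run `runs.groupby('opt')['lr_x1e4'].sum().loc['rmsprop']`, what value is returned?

95

group by opt, sum of lr_x1e4:
opt
adagrad    160
adam       194
rmsprop     95
sgd         47
Name: lr_x1e4, dtype: int64
Finally, value at index 'rmsprop' = 95.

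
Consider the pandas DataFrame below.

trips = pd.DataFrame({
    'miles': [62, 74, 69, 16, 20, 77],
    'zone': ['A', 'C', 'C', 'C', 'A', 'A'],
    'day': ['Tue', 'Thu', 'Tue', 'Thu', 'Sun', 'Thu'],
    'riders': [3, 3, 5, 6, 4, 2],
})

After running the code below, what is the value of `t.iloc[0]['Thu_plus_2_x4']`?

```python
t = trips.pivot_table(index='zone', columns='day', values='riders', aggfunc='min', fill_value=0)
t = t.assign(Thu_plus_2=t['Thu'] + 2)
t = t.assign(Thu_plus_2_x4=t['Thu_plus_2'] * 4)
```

pivot: rows=zone, cols=day, min(riders):
day   Sun  Thu  Tue
zone               
A       4    2    3
C       0    3    5
add column Thu_plus_2 = t['Thu'] + 2:
day   Sun  Thu  Tue  Thu_plus_2
zone                           
A       4    2    3           4
C       0    3    5           5
add column Thu_plus_2_x4 = t['Thu_plus_2'] * 4:
day   Sun  Thu  Tue  Thu_plus_2  Thu_plus_2_x4
zone                                          
A       4    2    3           4             16
C       0    3    5           5             20
Then the value at position 0, column 'Thu_plus_2_x4': 16

16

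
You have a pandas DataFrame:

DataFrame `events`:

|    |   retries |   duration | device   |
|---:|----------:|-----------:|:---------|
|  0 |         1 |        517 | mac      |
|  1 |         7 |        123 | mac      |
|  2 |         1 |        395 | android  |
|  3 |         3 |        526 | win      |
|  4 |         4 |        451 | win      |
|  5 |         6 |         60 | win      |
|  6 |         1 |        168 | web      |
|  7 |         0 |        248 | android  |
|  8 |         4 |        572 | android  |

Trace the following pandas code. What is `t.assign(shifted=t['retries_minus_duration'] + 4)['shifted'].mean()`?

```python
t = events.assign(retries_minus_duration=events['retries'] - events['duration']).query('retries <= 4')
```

-405.0

add column retries_minus_duration = events['retries'] - events['duration']:
   retries  duration   device  retries_minus_duration
0        1       517      mac                    -516
1        7       123      mac                    -116
2        1       395  android                    -394
3        3       526      win                    -523
4        4       451      win                    -447
5        6        60      win                     -54
6        1       168      web                    -167
7        0       248  android                    -248
8        4       572  android                    -568
filter rows where retries <= 4:
   retries  duration   device  retries_minus_duration
0        1       517      mac                    -516
2        1       395  android                    -394
3        3       526      win                    -523
4        4       451      win                    -447
6        1       168      web                    -167
7        0       248  android                    -248
8        4       572  android                    -568
add column shifted = t['retries_minus_duration'] + 4:
   retries  duration   device  retries_minus_duration  shifted
0        1       517      mac                    -516     -512
2        1       395  android                    -394     -390
3        3       526      win                    -523     -519
4        4       451      win                    -447     -443
6        1       168      web                    -167     -163
7        0       248  android                    -248     -244
8        4       572  android                    -568     -564
Then the mean of column 'shifted': -405.0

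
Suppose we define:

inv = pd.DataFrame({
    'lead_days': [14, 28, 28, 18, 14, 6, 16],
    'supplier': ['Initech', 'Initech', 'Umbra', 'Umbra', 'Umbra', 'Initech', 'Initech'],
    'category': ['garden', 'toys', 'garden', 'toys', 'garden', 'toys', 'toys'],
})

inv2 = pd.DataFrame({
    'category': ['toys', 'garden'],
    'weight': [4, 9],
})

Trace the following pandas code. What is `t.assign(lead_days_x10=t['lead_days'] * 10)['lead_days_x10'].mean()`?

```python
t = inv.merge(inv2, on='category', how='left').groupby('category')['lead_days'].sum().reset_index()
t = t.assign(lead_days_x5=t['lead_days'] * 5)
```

620.0

merge on 'category' (how='left') → 7 rows:
   lead_days supplier category  weight
0         14  Initech   garden       9
1         28  Initech     toys       4
2         28    Umbra   garden       9
3         18    Umbra     toys       4
4         14    Umbra   garden       9
5          6  Initech     toys       4
6         16  Initech     toys       4
group by category, sum of lead_days:
category
garden    56
toys      68
Name: lead_days, dtype: int64
reset_index():
  category  lead_days
0   garden         56
1     toys         68
add column lead_days_x5 = t['lead_days'] * 5:
  category  lead_days  lead_days_x5
0   garden         56           280
1     toys         68           340
add column lead_days_x10 = t['lead_days'] * 10:
  category  lead_days  lead_days_x5  lead_days_x10
0   garden         56           280            560
1     toys         68           340            680
Taking the mean of column 'lead_days_x10' gives 620.0.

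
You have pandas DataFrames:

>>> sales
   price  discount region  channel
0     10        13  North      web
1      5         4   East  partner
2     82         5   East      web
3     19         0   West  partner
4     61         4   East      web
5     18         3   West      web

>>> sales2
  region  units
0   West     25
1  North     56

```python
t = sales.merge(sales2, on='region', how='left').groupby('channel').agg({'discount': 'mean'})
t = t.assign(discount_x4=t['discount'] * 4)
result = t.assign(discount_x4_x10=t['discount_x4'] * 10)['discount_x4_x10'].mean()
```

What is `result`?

merge on 'region' (how='left') → 6 rows:
   price  discount region  channel  units
0     10        13  North      web   56.0
1      5         4   East  partner    NaN
2     82         5   East      web    NaN
3     19         0   West  partner   25.0
4     61         4   East      web    NaN
5     18         3   West      web   25.0
group by channel, mean of discount:
         discount
channel          
partner      2.00
web          6.25
add column discount_x4 = t['discount'] * 4:
         discount  discount_x4
channel                       
partner      2.00          8.0
web          6.25         25.0
add column discount_x4_x10 = t['discount_x4'] * 10:
         discount  discount_x4  discount_x4_x10
channel                                        
partner      2.00          8.0             80.0
web          6.25         25.0            250.0
Reading off the mean of column 'discount_x4_x10', we get 165.0.

165.0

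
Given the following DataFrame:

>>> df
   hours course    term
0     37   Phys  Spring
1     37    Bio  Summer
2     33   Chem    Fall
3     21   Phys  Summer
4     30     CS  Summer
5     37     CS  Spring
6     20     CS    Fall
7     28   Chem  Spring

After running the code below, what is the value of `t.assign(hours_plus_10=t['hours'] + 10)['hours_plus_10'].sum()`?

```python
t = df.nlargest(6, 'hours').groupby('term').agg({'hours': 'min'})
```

take 6 rows with largest hours:
   hours course    term
0     37   Phys  Spring
1     37    Bio  Summer
5     37     CS  Spring
2     33   Chem    Fall
4     30     CS  Summer
7     28   Chem  Spring
group by term, min of hours:
        hours
term         
Fall       33
Spring     28
Summer     30
add column hours_plus_10 = t['hours'] + 10:
        hours  hours_plus_10
term                        
Fall       33             43
Spring     28             38
Summer     30             40

121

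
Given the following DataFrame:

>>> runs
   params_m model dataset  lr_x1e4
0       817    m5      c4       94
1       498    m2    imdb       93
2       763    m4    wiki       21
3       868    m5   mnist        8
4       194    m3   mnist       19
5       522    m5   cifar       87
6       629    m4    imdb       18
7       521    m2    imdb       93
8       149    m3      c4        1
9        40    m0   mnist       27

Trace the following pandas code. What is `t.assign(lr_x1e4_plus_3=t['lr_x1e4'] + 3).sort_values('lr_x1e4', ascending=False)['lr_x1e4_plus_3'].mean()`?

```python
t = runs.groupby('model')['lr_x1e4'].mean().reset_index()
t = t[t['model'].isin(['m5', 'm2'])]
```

81.0

group by model, mean of lr_x1e4:
model
m0    27.0
m2    93.0
m3    10.0
m4    19.5
m5    63.0
Name: lr_x1e4, dtype: float64
reset_index():
  model  lr_x1e4
0    m0     27.0
1    m2     93.0
2    m3     10.0
3    m4     19.5
4    m5     63.0
filter rows where model in ['m5', 'm2']:
  model  lr_x1e4
1    m2     93.0
4    m5     63.0
add column lr_x1e4_plus_3 = t['lr_x1e4'] + 3:
  model  lr_x1e4  lr_x1e4_plus_3
1    m2     93.0            96.0
4    m5     63.0            66.0
sort by lr_x1e4 descending:
  model  lr_x1e4  lr_x1e4_plus_3
1    m2     93.0            96.0
4    m5     63.0            66.0
Hence 81.0.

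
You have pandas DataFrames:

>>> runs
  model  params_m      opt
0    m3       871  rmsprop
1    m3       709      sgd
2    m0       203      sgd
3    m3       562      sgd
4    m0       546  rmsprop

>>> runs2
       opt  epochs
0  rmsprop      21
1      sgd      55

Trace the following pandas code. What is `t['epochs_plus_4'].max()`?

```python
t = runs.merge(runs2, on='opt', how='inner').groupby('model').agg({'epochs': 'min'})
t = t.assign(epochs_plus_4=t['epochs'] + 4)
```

merge on 'opt' (how='inner') → 5 rows:
  model  params_m      opt  epochs
0    m3       871  rmsprop      21
1    m3       709      sgd      55
2    m0       203      sgd      55
3    m3       562      sgd      55
4    m0       546  rmsprop      21
group by model, min of epochs:
       epochs
model        
m0         21
m3         21
add column epochs_plus_4 = t['epochs'] + 4:
       epochs  epochs_plus_4
model                       
m0         21             25
m3         21             25
So max() = 25.

25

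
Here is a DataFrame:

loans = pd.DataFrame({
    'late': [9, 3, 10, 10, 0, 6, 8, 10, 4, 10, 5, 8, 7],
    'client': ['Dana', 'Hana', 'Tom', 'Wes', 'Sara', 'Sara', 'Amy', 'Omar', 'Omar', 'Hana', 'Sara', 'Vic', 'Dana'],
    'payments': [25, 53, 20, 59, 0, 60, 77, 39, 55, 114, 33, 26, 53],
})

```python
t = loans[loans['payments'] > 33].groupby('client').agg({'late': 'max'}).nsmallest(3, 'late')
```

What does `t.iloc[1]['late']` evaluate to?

filter rows where payments > 33:
    late client  payments
1      3   Hana        53
3     10    Wes        59
5      6   Sara        60
6      8    Amy        77
7     10   Omar        39
8      4   Omar        55
9     10   Hana       114
12     7   Dana        53
group by client, max of late:
        late
client      
Amy        8
Dana       7
Hana      10
Omar      10
Sara       6
Wes       10
take 3 rows with smallest late:
        late
client      
Sara       6
Dana       7
Amy        8
So iloc[1]['late'] = 7.

7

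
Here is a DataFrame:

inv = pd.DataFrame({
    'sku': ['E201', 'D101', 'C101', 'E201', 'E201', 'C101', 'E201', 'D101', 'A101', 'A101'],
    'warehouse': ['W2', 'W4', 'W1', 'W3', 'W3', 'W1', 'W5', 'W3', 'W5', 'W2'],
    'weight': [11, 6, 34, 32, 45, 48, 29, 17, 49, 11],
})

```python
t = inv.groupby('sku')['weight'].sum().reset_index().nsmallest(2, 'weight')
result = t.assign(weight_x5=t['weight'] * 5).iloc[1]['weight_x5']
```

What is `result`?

group by sku, sum of weight:
sku
A101     60
C101     82
D101     23
E201    117
Name: weight, dtype: int64
reset_index():
    sku  weight
0  A101      60
1  C101      82
2  D101      23
3  E201     117
take 2 rows with smallest weight:
    sku  weight
2  D101      23
0  A101      60
add column weight_x5 = t['weight'] * 5:
    sku  weight  weight_x5
2  D101      23        115
0  A101      60        300
Hence 300.

300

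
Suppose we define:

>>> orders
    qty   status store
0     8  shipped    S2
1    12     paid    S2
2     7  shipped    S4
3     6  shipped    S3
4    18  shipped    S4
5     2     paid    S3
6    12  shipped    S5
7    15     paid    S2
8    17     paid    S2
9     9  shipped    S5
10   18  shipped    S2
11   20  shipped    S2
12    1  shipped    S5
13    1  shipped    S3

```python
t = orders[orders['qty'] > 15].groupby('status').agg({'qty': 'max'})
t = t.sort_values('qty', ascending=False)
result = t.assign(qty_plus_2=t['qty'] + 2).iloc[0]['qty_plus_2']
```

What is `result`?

22

filter rows where qty > 15:
    qty   status store
4    18  shipped    S4
8    17     paid    S2
10   18  shipped    S2
11   20  shipped    S2
group by status, max of qty:
         qty
status      
paid      17
shipped   20
sort by qty descending:
         qty
status      
shipped   20
paid      17
add column qty_plus_2 = t['qty'] + 2:
         qty  qty_plus_2
status                  
shipped   20          22
paid      17          19
Reading off the value at position 0, column 'qty_plus_2', we get 22.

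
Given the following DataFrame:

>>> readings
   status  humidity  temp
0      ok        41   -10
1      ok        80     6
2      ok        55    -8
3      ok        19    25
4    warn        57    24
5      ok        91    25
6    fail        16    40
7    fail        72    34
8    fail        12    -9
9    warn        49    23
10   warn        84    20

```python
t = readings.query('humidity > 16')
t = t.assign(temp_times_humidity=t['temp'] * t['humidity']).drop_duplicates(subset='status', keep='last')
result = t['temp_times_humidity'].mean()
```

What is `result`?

2134.33333333

filter rows where humidity > 16:
   status  humidity  temp
0      ok        41   -10
1      ok        80     6
2      ok        55    -8
3      ok        19    25
4    warn        57    24
5      ok        91    25
7    fail        72    34
9    warn        49    23
10   warn        84    20
add column temp_times_humidity = t['temp'] * t['humidity']:
   status  humidity  temp  temp_times_humidity
0      ok        41   -10                 -410
1      ok        80     6                  480
2      ok        55    -8                 -440
3      ok        19    25                  475
4    warn        57    24                 1368
5      ok        91    25                 2275
7    fail        72    34                 2448
9    warn        49    23                 1127
10   warn        84    20                 1680
drop duplicate status (keep=last):
   status  humidity  temp  temp_times_humidity
5      ok        91    25                 2275
7    fail        72    34                 2448
10   warn        84    20                 1680
The mean of column 'temp_times_humidity' is 2134.33333333.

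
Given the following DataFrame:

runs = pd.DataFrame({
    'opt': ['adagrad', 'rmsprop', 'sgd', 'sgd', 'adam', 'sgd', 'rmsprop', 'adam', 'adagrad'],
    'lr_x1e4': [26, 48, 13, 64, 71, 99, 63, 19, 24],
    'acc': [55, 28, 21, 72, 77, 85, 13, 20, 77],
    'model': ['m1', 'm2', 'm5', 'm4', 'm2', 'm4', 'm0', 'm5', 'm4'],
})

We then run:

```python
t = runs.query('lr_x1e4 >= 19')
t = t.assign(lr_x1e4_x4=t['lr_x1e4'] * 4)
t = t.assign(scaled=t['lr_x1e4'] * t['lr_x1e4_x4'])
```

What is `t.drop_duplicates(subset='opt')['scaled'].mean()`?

filter rows where lr_x1e4 >= 19:
       opt  lr_x1e4  acc model
0  adagrad       26   55    m1
1  rmsprop       48   28    m2
3      sgd       64   72    m4
4     adam       71   77    m2
5      sgd       99   85    m4
6  rmsprop       63   13    m0
7     adam       19   20    m5
8  adagrad       24   77    m4
add column lr_x1e4_x4 = t['lr_x1e4'] * 4:
       opt  lr_x1e4  acc model  lr_x1e4_x4
0  adagrad       26   55    m1         104
1  rmsprop       48   28    m2         192
3      sgd       64   72    m4         256
4     adam       71   77    m2         284
5      sgd       99   85    m4         396
6  rmsprop       63   13    m0         252
7     adam       19   20    m5          76
8  adagrad       24   77    m4          96
add column scaled = t['lr_x1e4'] * t['lr_x1e4_x4']:
       opt  lr_x1e4  acc model  lr_x1e4_x4  scaled
0  adagrad       26   55    m1         104    2704
1  rmsprop       48   28    m2         192    9216
3      sgd       64   72    m4         256   16384
4     adam       71   77    m2         284   20164
5      sgd       99   85    m4         396   39204
6  rmsprop       63   13    m0         252   15876
7     adam       19   20    m5          76    1444
8  adagrad       24   77    m4          96    2304
drop duplicate opt (keep=first):
       opt  lr_x1e4  acc model  lr_x1e4_x4  scaled
0  adagrad       26   55    m1         104    2704
1  rmsprop       48   28    m2         192    9216
3      sgd       64   72    m4         256   16384
4     adam       71   77    m2         284   20164
mean of column 'scaled' → 12117.0

12117.0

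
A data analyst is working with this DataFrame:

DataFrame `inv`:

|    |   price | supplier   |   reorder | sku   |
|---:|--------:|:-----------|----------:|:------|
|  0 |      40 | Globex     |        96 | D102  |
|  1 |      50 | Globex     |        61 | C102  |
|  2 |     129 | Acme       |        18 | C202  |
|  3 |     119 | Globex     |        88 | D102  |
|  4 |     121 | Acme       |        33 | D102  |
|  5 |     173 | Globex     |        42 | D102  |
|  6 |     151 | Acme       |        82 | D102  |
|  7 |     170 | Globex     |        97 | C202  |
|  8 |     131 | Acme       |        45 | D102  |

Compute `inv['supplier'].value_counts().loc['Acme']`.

4

value_counts of supplier:
supplier
Globex    5
Acme      4
Name: count, dtype: int64
Reading off the value at index 'Acme', we get 4.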